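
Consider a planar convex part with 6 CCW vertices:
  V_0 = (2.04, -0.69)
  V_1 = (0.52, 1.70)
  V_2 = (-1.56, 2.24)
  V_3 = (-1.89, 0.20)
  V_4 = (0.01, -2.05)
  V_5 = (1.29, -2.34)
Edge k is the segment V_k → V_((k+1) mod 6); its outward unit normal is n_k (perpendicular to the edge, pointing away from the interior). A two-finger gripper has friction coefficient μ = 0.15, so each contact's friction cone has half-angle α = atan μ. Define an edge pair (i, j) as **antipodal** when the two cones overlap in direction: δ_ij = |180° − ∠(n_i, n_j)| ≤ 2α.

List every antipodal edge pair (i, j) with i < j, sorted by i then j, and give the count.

α = atan 0.15 = 8.53°;  2α = 17.06°
n_0 = (+0.8438, +0.5366)
n_1 = (+0.2513, +0.9679)
n_2 = (-0.9872, +0.1597)
n_3 = (-0.7640, -0.6452)
n_4 = (-0.2210, -0.9753)
n_5 = (+0.9104, -0.4138)
  (0,1): δ = 137.01°  ·
  (0,2): δ = 41.64°  ·
  (0,3): δ = 7.72°  ✓
  (0,4): δ = 44.78°  ·
  (0,5): δ = 123.10°  ·
  (1,2): δ = 84.64°  ·
  (1,3): δ = 35.27°  ·
  (1,4): δ = 1.79°  ✓
  (1,5): δ = 80.11°  ·
  (2,3): δ = 130.63°  ·
  (2,4): δ = 93.58°  ·
  (2,5): δ = 15.26°  ✓
  (3,4): δ = 142.94°  ·
  (3,5): δ = 64.62°  ·
  (4,5): δ = 101.68°  ·
antipodal pairs: 3

count = 3; pairs: (0,3), (1,4), (2,5)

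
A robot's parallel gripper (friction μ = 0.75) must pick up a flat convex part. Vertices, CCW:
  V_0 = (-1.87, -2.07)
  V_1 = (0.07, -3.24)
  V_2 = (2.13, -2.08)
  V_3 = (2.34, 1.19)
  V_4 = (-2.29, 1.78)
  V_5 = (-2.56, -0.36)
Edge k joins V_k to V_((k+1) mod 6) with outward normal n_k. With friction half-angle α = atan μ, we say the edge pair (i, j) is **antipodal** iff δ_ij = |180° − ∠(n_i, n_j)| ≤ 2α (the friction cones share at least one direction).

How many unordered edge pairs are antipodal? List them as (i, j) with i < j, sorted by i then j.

count = 7; pairs: (0,2), (0,3), (1,3), (1,4), (2,4), (2,5), (3,5)

α = atan 0.75 = 36.87°;  2α = 73.74°
n_0 = (-0.5164, -0.8563)
n_1 = (+0.4907, -0.8713)
n_2 = (+0.9979, -0.0641)
n_3 = (+0.1264, +0.9920)
n_4 = (-0.9921, +0.1252)
n_5 = (-0.9274, -0.3742)
  (0,1): δ = 119.52°  ·
  (0,2): δ = 62.58°  ✓
  (0,3): δ = 23.83°  ✓
  (0,4): δ = 113.90°  ·
  (0,5): δ = 143.07°  ·
  (1,2): δ = 123.06°  ·
  (1,3): δ = 36.65°  ✓
  (1,4): δ = 53.42°  ✓
  (1,5): δ = 82.59°  ·
  (2,3): δ = 93.59°  ·
  (2,4): δ = 3.52°  ✓
  (2,5): δ = 25.65°  ✓
  (3,4): δ = 89.93°  ·
  (3,5): δ = 60.76°  ✓
  (4,5): δ = 150.83°  ·
antipodal pairs: 7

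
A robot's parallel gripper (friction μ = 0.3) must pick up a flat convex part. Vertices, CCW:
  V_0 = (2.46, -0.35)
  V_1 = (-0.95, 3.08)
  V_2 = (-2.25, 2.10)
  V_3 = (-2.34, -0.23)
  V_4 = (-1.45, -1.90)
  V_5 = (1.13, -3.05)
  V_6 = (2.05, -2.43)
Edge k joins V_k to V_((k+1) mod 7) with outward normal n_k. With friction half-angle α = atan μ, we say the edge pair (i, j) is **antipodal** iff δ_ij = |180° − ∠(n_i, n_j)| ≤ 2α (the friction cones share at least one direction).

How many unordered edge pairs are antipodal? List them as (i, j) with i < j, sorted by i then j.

count = 4; pairs: (0,3), (0,4), (1,5), (2,6)

α = atan 0.3 = 16.70°;  2α = 33.40°
n_0 = (+0.7092, +0.7050)
n_1 = (-0.6020, +0.7985)
n_2 = (-0.9993, +0.0386)
n_3 = (-0.8825, -0.4703)
n_4 = (-0.4071, -0.9134)
n_5 = (+0.5589, -0.8293)
n_6 = (+0.9811, -0.1934)
  (0,1): δ = 97.82°  ·
  (0,2): δ = 47.04°  ·
  (0,3): δ = 16.78°  ✓
  (0,4): δ = 21.14°  ✓
  (0,5): δ = 79.14°  ·
  (0,6): δ = 124.02°  ·
  (1,2): δ = 129.22°  ·
  (1,3): δ = 98.96°  ·
  (1,4): δ = 61.03°  ·
  (1,5): δ = 3.03°  ✓
  (1,6): δ = 41.84°  ·
  (2,3): δ = 149.73°  ·
  (2,4): δ = 111.81°  ·
  (2,5): δ = 53.81°  ·
  (2,6): δ = 8.94°  ✓
  (3,4): δ = 142.08°  ·
  (3,5): δ = 84.08°  ·
  (3,6): δ = 39.21°  ·
  (4,5): δ = 122.00°  ·
  (4,6): δ = 77.13°  ·
  (5,6): δ = 135.13°  ·
antipodal pairs: 4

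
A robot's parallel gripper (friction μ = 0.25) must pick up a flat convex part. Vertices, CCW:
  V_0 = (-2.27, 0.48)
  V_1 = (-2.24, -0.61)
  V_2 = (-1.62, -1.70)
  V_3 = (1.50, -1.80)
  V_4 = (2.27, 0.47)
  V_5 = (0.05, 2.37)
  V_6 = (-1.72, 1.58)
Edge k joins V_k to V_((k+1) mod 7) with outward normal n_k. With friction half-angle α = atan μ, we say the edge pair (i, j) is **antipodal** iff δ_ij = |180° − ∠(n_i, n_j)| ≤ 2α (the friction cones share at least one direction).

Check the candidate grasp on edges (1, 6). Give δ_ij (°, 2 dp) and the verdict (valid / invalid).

δ = 123.80°, invalid

α = atan 0.25 = 14.04°;  2α = 28.07°
edge 1: e_1 = (+0.62, -1.09);  n_1 = (-0.8692, -0.4944)
edge 6: e_6 = (-0.55, -1.10);  n_6 = (-0.8944, +0.4472)
∠(n_1, n_6) = 56.20°
δ = |180° − 56.20°| = 123.80°
123.80° > 2α = 28.07°  →  invalid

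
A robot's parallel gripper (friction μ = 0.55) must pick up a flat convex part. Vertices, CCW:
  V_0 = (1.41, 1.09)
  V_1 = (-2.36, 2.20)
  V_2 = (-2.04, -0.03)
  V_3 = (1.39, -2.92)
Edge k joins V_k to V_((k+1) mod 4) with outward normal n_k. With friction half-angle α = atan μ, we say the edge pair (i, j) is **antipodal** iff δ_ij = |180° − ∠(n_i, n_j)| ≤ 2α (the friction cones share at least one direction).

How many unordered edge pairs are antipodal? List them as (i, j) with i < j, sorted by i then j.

count = 3; pairs: (0,2), (1,3), (2,3)

α = atan 0.55 = 28.81°;  2α = 57.62°
n_0 = (+0.2824, +0.9593)
n_1 = (-0.9899, -0.1420)
n_2 = (-0.6443, -0.7647)
n_3 = (+1.0000, -0.0050)
  (0,1): δ = 65.43°  ·
  (0,2): δ = 23.71°  ✓
  (0,3): δ = 106.12°  ·
  (1,2): δ = 138.28°  ·
  (1,3): δ = 8.45°  ✓
  (2,3): δ = 50.17°  ✓
antipodal pairs: 3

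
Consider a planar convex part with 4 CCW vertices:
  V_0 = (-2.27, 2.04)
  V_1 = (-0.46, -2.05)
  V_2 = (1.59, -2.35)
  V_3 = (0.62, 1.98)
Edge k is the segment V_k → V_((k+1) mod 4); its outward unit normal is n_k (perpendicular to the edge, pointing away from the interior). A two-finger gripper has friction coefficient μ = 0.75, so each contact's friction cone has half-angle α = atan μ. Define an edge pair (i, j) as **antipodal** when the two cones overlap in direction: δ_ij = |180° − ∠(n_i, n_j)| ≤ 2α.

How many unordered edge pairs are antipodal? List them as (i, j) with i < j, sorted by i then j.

count = 4; pairs: (0,2), (0,3), (1,2), (1,3)

α = atan 0.75 = 36.87°;  2α = 73.74°
n_0 = (-0.9145, -0.4047)
n_1 = (-0.1448, -0.9895)
n_2 = (+0.9758, +0.2186)
n_3 = (+0.0208, +0.9998)
  (0,1): δ = 122.20°  ·
  (0,2): δ = 11.24°  ✓
  (0,3): δ = 64.94°  ✓
  (1,2): δ = 69.05°  ✓
  (1,3): δ = 7.14°  ✓
  (2,3): δ = 103.82°  ·
antipodal pairs: 4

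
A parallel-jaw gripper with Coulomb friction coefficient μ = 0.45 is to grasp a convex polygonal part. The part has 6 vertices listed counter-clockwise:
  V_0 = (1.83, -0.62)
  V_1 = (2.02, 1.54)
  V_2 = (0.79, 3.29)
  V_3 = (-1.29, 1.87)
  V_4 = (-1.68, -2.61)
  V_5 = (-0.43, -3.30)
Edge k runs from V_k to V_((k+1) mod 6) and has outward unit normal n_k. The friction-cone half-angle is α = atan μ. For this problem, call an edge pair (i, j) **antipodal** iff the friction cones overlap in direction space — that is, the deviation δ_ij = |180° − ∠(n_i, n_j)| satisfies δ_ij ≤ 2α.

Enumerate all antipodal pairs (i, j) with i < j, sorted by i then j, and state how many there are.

count = 5; pairs: (0,3), (1,3), (1,4), (2,5), (3,5)

α = atan 0.45 = 24.23°;  2α = 48.46°
n_0 = (+0.9962, -0.0876)
n_1 = (+0.8181, +0.5750)
n_2 = (-0.5638, +0.8259)
n_3 = (-0.9962, +0.0867)
n_4 = (-0.4833, -0.8755)
n_5 = (+0.7645, -0.6447)
  (0,1): δ = 139.87°  ·
  (0,2): δ = 50.65°  ·
  (0,3): δ = 0.05°  ✓
  (0,4): δ = 66.13°  ·
  (0,5): δ = 144.89°  ·
  (1,2): δ = 90.78°  ·
  (1,3): δ = 40.08°  ✓
  (1,4): δ = 26.00°  ✓
  (1,5): δ = 104.76°  ·
  (2,3): δ = 129.30°  ·
  (2,4): δ = 63.22°  ·
  (2,5): δ = 15.54°  ✓
  (3,4): δ = 113.92°  ·
  (3,5): δ = 35.17°  ✓
  (4,5): δ = 101.24°  ·
antipodal pairs: 5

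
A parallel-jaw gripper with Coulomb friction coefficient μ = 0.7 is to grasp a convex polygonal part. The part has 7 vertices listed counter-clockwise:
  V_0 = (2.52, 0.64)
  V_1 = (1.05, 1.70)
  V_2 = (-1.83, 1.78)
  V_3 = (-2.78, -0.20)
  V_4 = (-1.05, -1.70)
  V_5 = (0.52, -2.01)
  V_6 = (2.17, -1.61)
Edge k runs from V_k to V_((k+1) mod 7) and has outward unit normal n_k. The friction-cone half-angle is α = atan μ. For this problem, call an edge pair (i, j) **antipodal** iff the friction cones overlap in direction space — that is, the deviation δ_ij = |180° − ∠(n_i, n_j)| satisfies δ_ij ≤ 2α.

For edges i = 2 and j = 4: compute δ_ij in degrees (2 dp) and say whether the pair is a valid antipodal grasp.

δ = 75.54°, invalid

α = atan 0.7 = 34.99°;  2α = 69.98°
edge 2: e_2 = (-0.95, -1.98);  n_2 = (-0.9016, +0.4326)
edge 4: e_4 = (+1.57, -0.31);  n_4 = (-0.1937, -0.9811)
∠(n_2, n_4) = 104.46°
δ = |180° − 104.46°| = 75.54°
75.54° > 2α = 69.98°  →  invalid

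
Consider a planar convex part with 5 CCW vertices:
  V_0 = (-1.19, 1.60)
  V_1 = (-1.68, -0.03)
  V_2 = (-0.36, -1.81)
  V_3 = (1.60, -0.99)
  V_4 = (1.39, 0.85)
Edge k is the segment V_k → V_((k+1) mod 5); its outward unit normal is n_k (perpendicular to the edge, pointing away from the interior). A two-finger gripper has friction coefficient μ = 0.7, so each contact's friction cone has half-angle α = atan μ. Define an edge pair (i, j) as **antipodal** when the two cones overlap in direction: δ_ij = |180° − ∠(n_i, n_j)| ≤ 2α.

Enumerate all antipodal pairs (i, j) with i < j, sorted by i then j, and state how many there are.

count = 5; pairs: (0,2), (0,3), (1,3), (1,4), (2,4)

α = atan 0.7 = 34.99°;  2α = 69.98°
n_0 = (-0.9577, +0.2879)
n_1 = (-0.8032, -0.5957)
n_2 = (+0.3860, -0.9225)
n_3 = (+0.9936, +0.1134)
n_4 = (+0.2791, +0.9602)
  (0,1): δ = 126.71°  ·
  (0,2): δ = 50.57°  ✓
  (0,3): δ = 23.24°  ✓
  (0,4): δ = 90.52°  ·
  (1,2): δ = 103.86°  ·
  (1,3): δ = 30.05°  ✓
  (1,4): δ = 37.23°  ✓
  (2,3): δ = 106.19°  ·
  (2,4): δ = 38.91°  ✓
  (3,4): δ = 112.72°  ·
antipodal pairs: 5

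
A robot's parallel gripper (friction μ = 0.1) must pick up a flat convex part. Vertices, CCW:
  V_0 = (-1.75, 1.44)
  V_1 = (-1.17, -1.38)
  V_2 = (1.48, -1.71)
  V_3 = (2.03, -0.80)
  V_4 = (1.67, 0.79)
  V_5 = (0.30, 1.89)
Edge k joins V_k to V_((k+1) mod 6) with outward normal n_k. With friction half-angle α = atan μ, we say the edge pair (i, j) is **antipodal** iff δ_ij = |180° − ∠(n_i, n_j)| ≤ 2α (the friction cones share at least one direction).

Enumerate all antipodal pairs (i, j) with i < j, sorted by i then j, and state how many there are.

count = 1; pairs: (0,3)

α = atan 0.1 = 5.71°;  2α = 11.42°
n_0 = (-0.9795, -0.2015)
n_1 = (-0.1236, -0.9923)
n_2 = (+0.8558, -0.5173)
n_3 = (+0.9753, +0.2208)
n_4 = (+0.6261, +0.7798)
n_5 = (-0.2144, +0.9767)
  (0,1): δ = 108.72°  ·
  (0,2): δ = 42.77°  ·
  (0,3): δ = 1.14°  ✓
  (0,4): δ = 39.62°  ·
  (0,5): δ = 90.76°  ·
  (1,2): δ = 114.05°  ·
  (1,3): δ = 70.14°  ·
  (1,4): δ = 31.66°  ·
  (1,5): δ = 19.48°  ·
  (2,3): δ = 136.09°  ·
  (2,4): δ = 97.61°  ·
  (2,5): δ = 46.47°  ·
  (3,4): δ = 141.52°  ·
  (3,5): δ = 90.38°  ·
  (4,5): δ = 128.86°  ·
antipodal pairs: 1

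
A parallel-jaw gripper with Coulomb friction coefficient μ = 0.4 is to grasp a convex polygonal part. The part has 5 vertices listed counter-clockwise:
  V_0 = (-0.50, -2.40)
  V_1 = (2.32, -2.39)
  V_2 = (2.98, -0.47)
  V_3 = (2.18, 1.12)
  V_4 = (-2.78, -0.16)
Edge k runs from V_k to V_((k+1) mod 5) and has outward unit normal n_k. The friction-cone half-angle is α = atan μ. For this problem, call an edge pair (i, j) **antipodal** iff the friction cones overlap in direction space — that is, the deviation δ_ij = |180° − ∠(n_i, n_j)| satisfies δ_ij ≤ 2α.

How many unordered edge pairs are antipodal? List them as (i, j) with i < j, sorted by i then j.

α = atan 0.4 = 21.80°;  2α = 43.60°
n_0 = (+0.0035, -1.0000)
n_1 = (+0.9457, -0.3251)
n_2 = (+0.8933, +0.4495)
n_3 = (-0.2499, +0.9683)
n_4 = (-0.7008, -0.7133)
  (0,1): δ = 109.17°  ·
  (0,2): δ = 63.49°  ·
  (0,3): δ = 14.27°  ✓
  (0,4): δ = 135.30°  ·
  (1,2): δ = 134.32°  ·
  (1,3): δ = 56.56°  ·
  (1,4): δ = 64.48°  ·
  (2,3): δ = 102.24°  ·
  (2,4): δ = 18.80°  ✓
  (3,4): δ = 58.96°  ·
antipodal pairs: 2

count = 2; pairs: (0,3), (2,4)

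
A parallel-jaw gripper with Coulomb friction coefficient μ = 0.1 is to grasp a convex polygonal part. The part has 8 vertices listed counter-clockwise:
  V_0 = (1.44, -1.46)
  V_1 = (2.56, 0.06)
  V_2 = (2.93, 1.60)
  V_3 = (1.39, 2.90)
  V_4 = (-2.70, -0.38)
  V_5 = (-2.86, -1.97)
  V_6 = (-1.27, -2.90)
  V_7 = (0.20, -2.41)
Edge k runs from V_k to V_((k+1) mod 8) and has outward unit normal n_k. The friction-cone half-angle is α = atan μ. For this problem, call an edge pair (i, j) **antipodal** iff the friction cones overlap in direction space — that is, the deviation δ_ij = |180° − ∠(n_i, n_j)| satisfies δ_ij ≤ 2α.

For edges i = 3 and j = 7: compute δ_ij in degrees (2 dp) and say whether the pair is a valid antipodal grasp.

α = atan 0.1 = 5.71°;  2α = 11.42°
edge 3: e_3 = (-4.09, -3.28);  n_3 = (-0.6256, +0.7801)
edge 7: e_7 = (+1.24, +0.95);  n_7 = (+0.6082, -0.7938)
∠(n_3, n_7) = 178.73°
δ = |180° − 178.73°| = 1.27°
1.27° ≤ 2α = 11.42°  →  valid

δ = 1.27°, valid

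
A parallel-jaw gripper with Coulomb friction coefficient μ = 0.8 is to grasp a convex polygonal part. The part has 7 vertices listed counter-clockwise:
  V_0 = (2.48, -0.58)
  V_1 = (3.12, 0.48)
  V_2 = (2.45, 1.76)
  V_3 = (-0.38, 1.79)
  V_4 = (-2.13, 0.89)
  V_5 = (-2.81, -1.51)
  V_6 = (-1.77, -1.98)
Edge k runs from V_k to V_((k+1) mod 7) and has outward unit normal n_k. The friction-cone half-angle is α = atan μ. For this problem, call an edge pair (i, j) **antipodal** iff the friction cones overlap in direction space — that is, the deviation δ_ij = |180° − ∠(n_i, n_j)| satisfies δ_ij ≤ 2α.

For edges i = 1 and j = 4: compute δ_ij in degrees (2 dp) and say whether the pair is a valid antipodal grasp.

δ = 43.45°, valid

α = atan 0.8 = 38.66°;  2α = 77.32°
edge 1: e_1 = (-0.67, +1.28);  n_1 = (+0.8860, +0.4637)
edge 4: e_4 = (-0.68, -2.40);  n_4 = (-0.9621, +0.2726)
∠(n_1, n_4) = 136.55°
δ = |180° − 136.55°| = 43.45°
43.45° ≤ 2α = 77.32°  →  valid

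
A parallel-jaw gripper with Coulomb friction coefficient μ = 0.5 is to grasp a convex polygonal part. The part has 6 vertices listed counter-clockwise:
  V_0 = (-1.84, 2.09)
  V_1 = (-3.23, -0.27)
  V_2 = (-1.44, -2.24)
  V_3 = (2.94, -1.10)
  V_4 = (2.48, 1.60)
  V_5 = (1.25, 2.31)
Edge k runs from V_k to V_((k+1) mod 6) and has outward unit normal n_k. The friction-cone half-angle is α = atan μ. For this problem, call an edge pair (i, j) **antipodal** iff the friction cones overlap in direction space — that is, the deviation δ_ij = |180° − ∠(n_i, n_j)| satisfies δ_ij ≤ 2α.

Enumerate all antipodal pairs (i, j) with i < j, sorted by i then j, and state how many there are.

α = atan 0.5 = 26.57°;  2α = 53.13°
n_0 = (-0.8617, +0.5075)
n_1 = (-0.7401, -0.6725)
n_2 = (+0.2519, -0.9678)
n_3 = (+0.9858, +0.1680)
n_4 = (+0.4999, +0.8661)
n_5 = (-0.0710, +0.9975)
  (0,1): δ = 107.24°  ·
  (0,2): δ = 44.91°  ✓
  (0,3): δ = 40.17°  ✓
  (0,4): δ = 90.50°  ·
  (0,5): δ = 124.57°  ·
  (1,2): δ = 117.67°  ·
  (1,3): δ = 32.59°  ✓
  (1,4): δ = 17.75°  ✓
  (1,5): δ = 51.81°  ✓
  (2,3): δ = 94.92°  ·
  (2,4): δ = 44.58°  ✓
  (2,5): δ = 10.52°  ✓
  (3,4): δ = 129.66°  ·
  (3,5): δ = 95.60°  ·
  (4,5): δ = 145.93°  ·
antipodal pairs: 7

count = 7; pairs: (0,2), (0,3), (1,3), (1,4), (1,5), (2,4), (2,5)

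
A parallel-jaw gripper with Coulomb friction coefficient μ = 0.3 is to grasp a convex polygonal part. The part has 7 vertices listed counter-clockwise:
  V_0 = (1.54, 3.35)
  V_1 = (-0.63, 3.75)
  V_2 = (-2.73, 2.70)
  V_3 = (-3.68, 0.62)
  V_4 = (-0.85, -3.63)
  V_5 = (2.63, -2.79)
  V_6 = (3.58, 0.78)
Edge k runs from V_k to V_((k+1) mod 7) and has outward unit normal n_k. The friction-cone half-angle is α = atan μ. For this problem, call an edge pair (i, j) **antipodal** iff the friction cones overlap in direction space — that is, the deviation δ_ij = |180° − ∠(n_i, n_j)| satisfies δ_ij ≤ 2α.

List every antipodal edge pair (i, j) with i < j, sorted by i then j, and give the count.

α = atan 0.3 = 16.70°;  2α = 33.40°
n_0 = (+0.1813, +0.9834)
n_1 = (-0.4472, +0.8944)
n_2 = (-0.9096, +0.4154)
n_3 = (-0.8324, -0.5542)
n_4 = (+0.2346, -0.9721)
n_5 = (+0.9664, -0.2572)
n_6 = (+0.7832, +0.6217)
  (0,1): δ = 142.99°  ·
  (0,2): δ = 104.10°  ·
  (0,3): δ = 45.90°  ·
  (0,4): δ = 24.01°  ✓
  (0,5): δ = 85.54°  ·
  (0,6): δ = 138.89°  ·
  (1,2): δ = 141.11°  ·
  (1,3): δ = 82.91°  ·
  (1,4): δ = 12.99°  ✓
  (1,5): δ = 48.53°  ·
  (1,6): δ = 101.88°  ·
  (2,3): δ = 121.79°  ·
  (2,4): δ = 51.88°  ·
  (2,5): δ = 9.65°  ✓
  (2,6): δ = 62.99°  ·
  (3,4): δ = 110.09°  ·
  (3,5): δ = 48.56°  ·
  (3,6): δ = 4.78°  ✓
  (4,5): δ = 118.47°  ·
  (4,6): δ = 65.13°  ·
  (5,6): δ = 126.66°  ·
antipodal pairs: 4

count = 4; pairs: (0,4), (1,4), (2,5), (3,6)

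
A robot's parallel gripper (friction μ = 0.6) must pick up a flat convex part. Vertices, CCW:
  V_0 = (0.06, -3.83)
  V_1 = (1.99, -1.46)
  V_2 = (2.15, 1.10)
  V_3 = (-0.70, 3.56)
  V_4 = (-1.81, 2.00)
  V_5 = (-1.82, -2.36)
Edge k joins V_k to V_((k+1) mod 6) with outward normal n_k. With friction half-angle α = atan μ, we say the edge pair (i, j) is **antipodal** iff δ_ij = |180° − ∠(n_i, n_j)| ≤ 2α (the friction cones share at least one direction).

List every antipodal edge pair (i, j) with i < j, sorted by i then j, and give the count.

count = 7; pairs: (0,3), (0,4), (1,3), (1,4), (1,5), (2,4), (2,5)

α = atan 0.6 = 30.96°;  2α = 61.93°
n_0 = (+0.7754, -0.6315)
n_1 = (+0.9981, -0.0624)
n_2 = (+0.6534, +0.7570)
n_3 = (-0.8148, +0.5798)
n_4 = (-1.0000, +0.0023)
n_5 = (-0.6160, -0.7878)
  (0,1): δ = 144.42°  ·
  (0,2): δ = 91.64°  ·
  (0,3): δ = 3.72°  ✓
  (0,4): δ = 39.03°  ✓
  (0,5): δ = 91.14°  ·
  (1,2): δ = 127.22°  ·
  (1,3): δ = 31.86°  ✓
  (1,4): δ = 3.44°  ✓
  (1,5): δ = 55.55°  ✓
  (2,3): δ = 84.63°  ·
  (2,4): δ = 49.33°  ✓
  (2,5): δ = 2.78°  ✓
  (3,4): δ = 144.70°  ·
  (3,5): δ = 92.59°  ·
  (4,5): δ = 127.89°  ·
antipodal pairs: 7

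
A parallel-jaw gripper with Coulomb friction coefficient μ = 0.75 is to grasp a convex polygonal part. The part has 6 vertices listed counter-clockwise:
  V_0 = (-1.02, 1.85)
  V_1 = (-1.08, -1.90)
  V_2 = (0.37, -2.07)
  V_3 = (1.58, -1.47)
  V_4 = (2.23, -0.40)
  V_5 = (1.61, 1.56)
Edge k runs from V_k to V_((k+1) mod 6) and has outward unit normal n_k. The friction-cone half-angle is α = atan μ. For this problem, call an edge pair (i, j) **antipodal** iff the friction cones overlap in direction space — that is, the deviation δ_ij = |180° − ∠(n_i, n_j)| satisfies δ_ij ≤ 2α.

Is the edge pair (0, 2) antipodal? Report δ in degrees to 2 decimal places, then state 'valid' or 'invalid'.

δ = 62.71°, valid

α = atan 0.75 = 36.87°;  2α = 73.74°
edge 0: e_0 = (-0.06, -3.75);  n_0 = (-0.9999, +0.0160)
edge 2: e_2 = (+1.21, +0.60);  n_2 = (+0.4442, -0.8959)
∠(n_0, n_2) = 117.29°
δ = |180° − 117.29°| = 62.71°
62.71° ≤ 2α = 73.74°  →  valid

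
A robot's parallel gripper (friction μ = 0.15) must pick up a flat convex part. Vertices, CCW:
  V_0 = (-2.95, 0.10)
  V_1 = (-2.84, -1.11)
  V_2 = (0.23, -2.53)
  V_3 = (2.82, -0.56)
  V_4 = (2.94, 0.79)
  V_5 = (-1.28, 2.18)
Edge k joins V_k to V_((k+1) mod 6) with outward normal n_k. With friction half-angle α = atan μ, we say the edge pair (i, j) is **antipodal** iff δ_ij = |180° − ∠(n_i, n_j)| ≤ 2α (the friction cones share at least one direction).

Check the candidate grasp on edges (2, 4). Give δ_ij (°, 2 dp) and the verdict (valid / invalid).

δ = 55.49°, invalid

α = atan 0.15 = 8.53°;  2α = 17.06°
edge 2: e_2 = (+2.59, +1.97);  n_2 = (+0.6054, -0.7959)
edge 4: e_4 = (-4.22, +1.39);  n_4 = (+0.3128, +0.9498)
∠(n_2, n_4) = 124.51°
δ = |180° − 124.51°| = 55.49°
55.49° > 2α = 17.06°  →  invalid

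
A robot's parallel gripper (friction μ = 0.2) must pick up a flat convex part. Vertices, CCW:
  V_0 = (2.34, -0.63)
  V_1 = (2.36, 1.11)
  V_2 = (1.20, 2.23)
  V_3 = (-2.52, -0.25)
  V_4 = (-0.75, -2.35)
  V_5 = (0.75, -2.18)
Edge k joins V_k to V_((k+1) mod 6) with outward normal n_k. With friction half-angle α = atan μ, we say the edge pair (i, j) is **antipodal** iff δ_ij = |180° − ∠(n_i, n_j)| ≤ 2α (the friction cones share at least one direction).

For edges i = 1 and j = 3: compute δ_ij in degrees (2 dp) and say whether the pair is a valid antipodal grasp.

δ = 5.88°, valid

α = atan 0.2 = 11.31°;  2α = 22.62°
edge 1: e_1 = (-1.16, +1.12);  n_1 = (+0.6946, +0.7194)
edge 3: e_3 = (+1.77, -2.10);  n_3 = (-0.7646, -0.6445)
∠(n_1, n_3) = 174.12°
δ = |180° − 174.12°| = 5.88°
5.88° ≤ 2α = 22.62°  →  valid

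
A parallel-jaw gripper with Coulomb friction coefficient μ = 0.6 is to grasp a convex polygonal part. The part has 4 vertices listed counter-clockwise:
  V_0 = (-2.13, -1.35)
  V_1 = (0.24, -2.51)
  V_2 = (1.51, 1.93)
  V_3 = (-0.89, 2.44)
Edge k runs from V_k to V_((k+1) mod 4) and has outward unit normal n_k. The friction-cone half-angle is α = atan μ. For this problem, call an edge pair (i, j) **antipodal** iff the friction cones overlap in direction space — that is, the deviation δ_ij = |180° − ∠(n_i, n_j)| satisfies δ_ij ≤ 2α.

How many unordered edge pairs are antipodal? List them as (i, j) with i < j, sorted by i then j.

α = atan 0.6 = 30.96°;  2α = 61.93°
n_0 = (-0.4396, -0.8982)
n_1 = (+0.9614, -0.2750)
n_2 = (+0.2079, +0.9782)
n_3 = (-0.9504, +0.3110)
  (0,1): δ = 79.88°  ·
  (0,2): δ = 14.08°  ✓
  (0,3): δ = 97.96°  ·
  (1,2): δ = 86.03°  ·
  (1,3): δ = 2.15°  ✓
  (2,3): δ = 96.12°  ·
antipodal pairs: 2

count = 2; pairs: (0,2), (1,3)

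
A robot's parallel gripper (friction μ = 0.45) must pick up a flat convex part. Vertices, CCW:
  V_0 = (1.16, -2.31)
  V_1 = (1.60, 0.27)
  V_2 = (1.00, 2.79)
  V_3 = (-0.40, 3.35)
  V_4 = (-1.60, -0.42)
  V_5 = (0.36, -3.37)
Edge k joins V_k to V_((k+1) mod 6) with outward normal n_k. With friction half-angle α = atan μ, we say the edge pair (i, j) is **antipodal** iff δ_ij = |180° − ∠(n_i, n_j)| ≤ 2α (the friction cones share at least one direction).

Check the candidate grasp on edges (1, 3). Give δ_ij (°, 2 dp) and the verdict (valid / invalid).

δ = 31.05°, valid

α = atan 0.45 = 24.23°;  2α = 48.46°
edge 1: e_1 = (-0.60, +2.52);  n_1 = (+0.9728, +0.2316)
edge 3: e_3 = (-1.20, -3.77);  n_3 = (-0.9529, +0.3033)
∠(n_1, n_3) = 148.95°
δ = |180° − 148.95°| = 31.05°
31.05° ≤ 2α = 48.46°  →  valid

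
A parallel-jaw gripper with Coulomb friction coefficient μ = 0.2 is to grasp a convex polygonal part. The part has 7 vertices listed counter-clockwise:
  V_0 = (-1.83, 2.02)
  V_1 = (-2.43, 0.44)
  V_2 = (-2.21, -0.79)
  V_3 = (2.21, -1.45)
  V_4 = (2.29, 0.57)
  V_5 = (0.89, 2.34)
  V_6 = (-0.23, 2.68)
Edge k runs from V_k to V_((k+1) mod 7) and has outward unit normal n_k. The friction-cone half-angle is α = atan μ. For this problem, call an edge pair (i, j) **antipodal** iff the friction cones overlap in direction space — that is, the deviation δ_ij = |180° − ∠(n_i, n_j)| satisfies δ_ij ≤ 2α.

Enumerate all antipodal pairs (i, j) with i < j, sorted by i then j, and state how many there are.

α = atan 0.2 = 11.31°;  2α = 22.62°
n_0 = (-0.9349, +0.3550)
n_1 = (-0.9844, -0.1761)
n_2 = (-0.1477, -0.9890)
n_3 = (+0.9992, -0.0396)
n_4 = (+0.7843, +0.6204)
n_5 = (+0.2905, +0.9569)
n_6 = (-0.3813, +0.9244)
  (0,1): δ = 149.07°  ·
  (0,2): δ = 77.70°  ·
  (0,3): δ = 18.53°  ✓
  (0,4): δ = 59.14°  ·
  (0,5): δ = 93.91°  ·
  (0,6): δ = 133.21°  ·
  (1,2): δ = 108.63°  ·
  (1,3): δ = 12.41°  ✓
  (1,4): δ = 28.20°  ·
  (1,5): δ = 62.97°  ·
  (1,6): δ = 102.28°  ·
  (2,3): δ = 83.78°  ·
  (2,4): δ = 43.16°  ·
  (2,5): δ = 8.39°  ✓
  (2,6): δ = 30.91°  ·
  (3,4): δ = 139.39°  ·
  (3,5): δ = 104.62°  ·
  (3,6): δ = 65.32°  ·
  (4,5): δ = 145.23°  ·
  (4,6): δ = 105.93°  ·
  (5,6): δ = 140.70°  ·
antipodal pairs: 3

count = 3; pairs: (0,3), (1,3), (2,5)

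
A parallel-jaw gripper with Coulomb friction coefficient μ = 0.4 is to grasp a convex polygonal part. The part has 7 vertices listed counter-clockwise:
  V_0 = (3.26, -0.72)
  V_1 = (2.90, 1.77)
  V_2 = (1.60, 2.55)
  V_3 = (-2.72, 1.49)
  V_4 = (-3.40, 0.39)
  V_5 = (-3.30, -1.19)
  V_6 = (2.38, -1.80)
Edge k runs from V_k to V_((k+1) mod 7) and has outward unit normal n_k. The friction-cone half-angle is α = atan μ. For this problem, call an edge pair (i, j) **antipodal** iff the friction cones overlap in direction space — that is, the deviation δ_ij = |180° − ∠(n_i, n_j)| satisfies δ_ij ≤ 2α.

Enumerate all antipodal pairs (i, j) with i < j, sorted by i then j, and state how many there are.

α = atan 0.4 = 21.80°;  2α = 43.60°
n_0 = (+0.9897, +0.1431)
n_1 = (+0.5145, +0.8575)
n_2 = (-0.2383, +0.9712)
n_3 = (-0.8506, +0.5258)
n_4 = (-0.9980, -0.0632)
n_5 = (-0.1068, -0.9943)
n_6 = (+0.7752, -0.6317)
  (0,1): δ = 129.19°  ·
  (0,2): δ = 84.44°  ·
  (0,3): δ = 39.95°  ✓
  (0,4): δ = 4.61°  ✓
  (0,5): δ = 75.64°  ·
  (0,6): δ = 132.60°  ·
  (1,2): δ = 135.25°  ·
  (1,3): δ = 90.76°  ·
  (1,4): δ = 55.41°  ·
  (1,5): δ = 24.83°  ✓
  (1,6): δ = 81.79°  ·
  (2,3): δ = 135.51°  ·
  (2,4): δ = 100.16°  ·
  (2,5): δ = 19.92°  ✓
  (2,6): δ = 37.04°  ✓
  (3,4): δ = 144.65°  ·
  (3,5): δ = 64.41°  ·
  (3,6): δ = 7.45°  ✓
  (4,5): δ = 99.75°  ·
  (4,6): δ = 42.80°  ✓
  (5,6): δ = 123.04°  ·
antipodal pairs: 7

count = 7; pairs: (0,3), (0,4), (1,5), (2,5), (2,6), (3,6), (4,6)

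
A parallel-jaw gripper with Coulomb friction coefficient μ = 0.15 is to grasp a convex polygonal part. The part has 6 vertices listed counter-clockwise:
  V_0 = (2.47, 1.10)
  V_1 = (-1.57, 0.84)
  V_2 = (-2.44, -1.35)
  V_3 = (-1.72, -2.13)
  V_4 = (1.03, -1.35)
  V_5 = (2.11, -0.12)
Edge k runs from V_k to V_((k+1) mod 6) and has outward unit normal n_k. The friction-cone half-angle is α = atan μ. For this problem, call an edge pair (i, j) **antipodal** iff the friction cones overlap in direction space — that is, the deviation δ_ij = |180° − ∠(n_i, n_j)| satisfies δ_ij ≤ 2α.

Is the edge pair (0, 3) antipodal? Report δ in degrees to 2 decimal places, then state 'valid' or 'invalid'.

α = atan 0.15 = 8.53°;  2α = 17.06°
edge 0: e_0 = (-4.04, -0.26);  n_0 = (-0.0642, +0.9979)
edge 3: e_3 = (+2.75, +0.78);  n_3 = (+0.2729, -0.9621)
∠(n_0, n_3) = 167.85°
δ = |180° − 167.85°| = 12.15°
12.15° ≤ 2α = 17.06°  →  valid

δ = 12.15°, valid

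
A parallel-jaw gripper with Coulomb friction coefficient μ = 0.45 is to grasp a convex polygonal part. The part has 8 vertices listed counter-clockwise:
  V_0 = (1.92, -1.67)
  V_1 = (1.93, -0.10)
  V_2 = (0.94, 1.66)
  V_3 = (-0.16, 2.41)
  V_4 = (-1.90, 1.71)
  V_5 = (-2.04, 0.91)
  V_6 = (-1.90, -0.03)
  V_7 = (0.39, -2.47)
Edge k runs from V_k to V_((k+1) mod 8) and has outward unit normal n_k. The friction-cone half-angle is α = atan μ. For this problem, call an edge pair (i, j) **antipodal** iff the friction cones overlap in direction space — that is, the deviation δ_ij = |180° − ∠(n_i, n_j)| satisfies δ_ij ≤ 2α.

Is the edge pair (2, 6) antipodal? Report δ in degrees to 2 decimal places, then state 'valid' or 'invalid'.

δ = 12.53°, valid

α = atan 0.45 = 24.23°;  2α = 48.46°
edge 2: e_2 = (-1.10, +0.75);  n_2 = (+0.5633, +0.8262)
edge 6: e_6 = (+2.29, -2.44);  n_6 = (-0.7292, -0.6843)
∠(n_2, n_6) = 167.47°
δ = |180° − 167.47°| = 12.53°
12.53° ≤ 2α = 48.46°  →  valid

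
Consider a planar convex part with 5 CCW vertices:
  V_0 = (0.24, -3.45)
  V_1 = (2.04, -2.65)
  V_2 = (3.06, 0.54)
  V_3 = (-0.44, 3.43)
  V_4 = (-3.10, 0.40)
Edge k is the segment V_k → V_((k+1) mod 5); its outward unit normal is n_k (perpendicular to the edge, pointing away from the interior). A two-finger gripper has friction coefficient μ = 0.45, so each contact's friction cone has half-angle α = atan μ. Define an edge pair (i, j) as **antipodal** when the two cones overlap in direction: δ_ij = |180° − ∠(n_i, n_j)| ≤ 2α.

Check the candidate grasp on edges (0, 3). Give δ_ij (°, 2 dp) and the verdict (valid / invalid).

α = atan 0.45 = 24.23°;  2α = 48.46°
edge 0: e_0 = (+1.80, +0.80);  n_0 = (+0.4061, -0.9138)
edge 3: e_3 = (-2.66, -3.03);  n_3 = (-0.7515, +0.6597)
∠(n_0, n_3) = 155.24°
δ = |180° − 155.24°| = 24.76°
24.76° ≤ 2α = 48.46°  →  valid

δ = 24.76°, valid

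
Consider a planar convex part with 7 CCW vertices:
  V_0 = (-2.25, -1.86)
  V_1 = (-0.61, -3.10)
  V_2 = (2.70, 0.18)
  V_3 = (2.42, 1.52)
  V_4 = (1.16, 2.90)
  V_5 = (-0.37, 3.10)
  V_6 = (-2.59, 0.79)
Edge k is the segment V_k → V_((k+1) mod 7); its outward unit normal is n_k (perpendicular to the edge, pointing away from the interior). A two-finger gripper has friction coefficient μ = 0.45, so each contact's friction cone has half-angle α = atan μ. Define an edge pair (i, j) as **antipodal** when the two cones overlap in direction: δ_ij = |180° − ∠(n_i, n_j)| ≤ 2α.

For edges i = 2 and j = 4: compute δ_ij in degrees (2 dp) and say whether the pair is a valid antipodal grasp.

δ = 109.25°, invalid

α = atan 0.45 = 24.23°;  2α = 48.46°
edge 2: e_2 = (-0.28, +1.34);  n_2 = (+0.9789, +0.2045)
edge 4: e_4 = (-1.53, +0.20);  n_4 = (+0.1296, +0.9916)
∠(n_2, n_4) = 70.75°
δ = |180° − 70.75°| = 109.25°
109.25° > 2α = 48.46°  →  invalid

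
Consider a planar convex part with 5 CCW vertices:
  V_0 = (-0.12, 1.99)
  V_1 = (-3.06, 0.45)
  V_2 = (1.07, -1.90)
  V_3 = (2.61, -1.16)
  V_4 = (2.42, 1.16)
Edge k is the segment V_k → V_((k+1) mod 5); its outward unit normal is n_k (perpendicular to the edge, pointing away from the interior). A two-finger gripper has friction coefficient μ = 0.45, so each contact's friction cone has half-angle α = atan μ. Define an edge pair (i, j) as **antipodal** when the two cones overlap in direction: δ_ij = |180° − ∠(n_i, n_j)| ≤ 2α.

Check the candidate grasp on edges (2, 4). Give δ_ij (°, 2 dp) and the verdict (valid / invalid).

α = atan 0.45 = 24.23°;  2α = 48.46°
edge 2: e_2 = (+1.54, +0.74);  n_2 = (+0.4331, -0.9013)
edge 4: e_4 = (-2.54, +0.83);  n_4 = (+0.3106, +0.9505)
∠(n_2, n_4) = 136.24°
δ = |180° − 136.24°| = 43.76°
43.76° ≤ 2α = 48.46°  →  valid

δ = 43.76°, valid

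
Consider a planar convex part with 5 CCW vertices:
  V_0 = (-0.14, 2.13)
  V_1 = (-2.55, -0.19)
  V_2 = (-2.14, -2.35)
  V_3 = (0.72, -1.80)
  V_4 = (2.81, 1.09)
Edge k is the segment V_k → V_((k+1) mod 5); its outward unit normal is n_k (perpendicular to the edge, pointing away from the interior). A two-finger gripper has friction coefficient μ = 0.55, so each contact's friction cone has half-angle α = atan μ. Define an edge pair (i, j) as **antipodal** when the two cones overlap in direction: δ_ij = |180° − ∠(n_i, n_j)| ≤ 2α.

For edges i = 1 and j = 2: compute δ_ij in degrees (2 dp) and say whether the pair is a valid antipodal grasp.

α = atan 0.55 = 28.81°;  2α = 57.62°
edge 1: e_1 = (+0.41, -2.16);  n_1 = (-0.9825, -0.1865)
edge 2: e_2 = (+2.86, +0.55);  n_2 = (+0.1888, -0.9820)
∠(n_1, n_2) = 90.14°
δ = |180° − 90.14°| = 89.86°
89.86° > 2α = 57.62°  →  invalid

δ = 89.86°, invalid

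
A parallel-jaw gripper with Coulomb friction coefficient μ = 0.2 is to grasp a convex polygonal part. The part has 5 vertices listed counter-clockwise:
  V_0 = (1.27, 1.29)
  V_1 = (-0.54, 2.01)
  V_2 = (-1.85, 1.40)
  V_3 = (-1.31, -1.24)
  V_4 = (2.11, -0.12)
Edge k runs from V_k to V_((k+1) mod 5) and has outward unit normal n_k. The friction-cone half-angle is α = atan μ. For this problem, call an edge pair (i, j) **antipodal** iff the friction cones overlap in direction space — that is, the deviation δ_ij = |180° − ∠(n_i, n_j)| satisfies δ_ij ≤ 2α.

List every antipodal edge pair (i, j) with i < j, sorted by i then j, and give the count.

count = 2; pairs: (1,3), (2,4)

α = atan 0.2 = 11.31°;  2α = 22.62°
n_0 = (+0.3696, +0.9292)
n_1 = (-0.4221, +0.9065)
n_2 = (-0.9797, -0.2004)
n_3 = (+0.3112, -0.9503)
n_4 = (+0.8591, +0.5118)
  (0,1): δ = 133.34°  ·
  (0,2): δ = 56.75°  ·
  (0,3): δ = 39.83°  ·
  (0,4): δ = 142.48°  ·
  (1,2): δ = 103.41°  ·
  (1,3): δ = 6.84°  ✓
  (1,4): δ = 95.82°  ·
  (2,3): δ = 83.43°  ·
  (2,4): δ = 19.22°  ✓
  (3,4): δ = 77.35°  ·
antipodal pairs: 2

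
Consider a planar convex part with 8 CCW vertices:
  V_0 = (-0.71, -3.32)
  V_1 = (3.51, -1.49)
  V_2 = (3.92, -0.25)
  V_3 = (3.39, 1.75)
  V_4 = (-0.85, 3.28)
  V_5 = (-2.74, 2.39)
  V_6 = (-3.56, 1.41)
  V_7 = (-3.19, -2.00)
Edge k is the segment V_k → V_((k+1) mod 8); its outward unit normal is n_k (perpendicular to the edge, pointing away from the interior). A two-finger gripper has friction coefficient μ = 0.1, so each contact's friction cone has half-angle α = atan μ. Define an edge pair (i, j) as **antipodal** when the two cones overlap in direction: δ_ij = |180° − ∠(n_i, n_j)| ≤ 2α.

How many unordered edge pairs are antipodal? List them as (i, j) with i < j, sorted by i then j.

count = 3; pairs: (0,4), (2,6), (3,7)

α = atan 0.1 = 5.71°;  2α = 11.42°
n_0 = (+0.3979, -0.9174)
n_1 = (+0.9494, -0.3139)
n_2 = (+0.9666, +0.2562)
n_3 = (+0.3394, +0.9406)
n_4 = (-0.4260, +0.9047)
n_5 = (-0.7669, +0.6417)
n_6 = (-0.9942, -0.1079)
n_7 = (-0.4698, -0.8827)
  (0,1): δ = 131.74°  ·
  (0,2): δ = 98.60°  ·
  (0,3): δ = 43.29°  ·
  (0,4): δ = 1.77°  ✓
  (0,5): δ = 26.64°  ·
  (0,6): δ = 72.75°  ·
  (0,7): δ = 128.53°  ·
  (1,2): δ = 146.86°  ·
  (1,3): δ = 91.55°  ·
  (1,4): δ = 46.49°  ·
  (1,5): δ = 21.62°  ·
  (1,6): δ = 24.49°  ·
  (1,7): δ = 80.27°  ·
  (2,3): δ = 124.68°  ·
  (2,4): δ = 79.63°  ·
  (2,5): δ = 54.76°  ·
  (2,6): δ = 8.65°  ✓
  (2,7): δ = 47.13°  ·
  (3,4): δ = 134.94°  ·
  (3,5): δ = 110.08°  ·
  (3,6): δ = 63.97°  ·
  (3,7): δ = 8.18°  ✓
  (4,5): δ = 155.14°  ·
  (4,6): δ = 109.02°  ·
  (4,7): δ = 53.24°  ·
  (5,6): δ = 133.89°  ·
  (5,7): δ = 78.10°  ·
  (6,7): δ = 124.22°  ·
antipodal pairs: 3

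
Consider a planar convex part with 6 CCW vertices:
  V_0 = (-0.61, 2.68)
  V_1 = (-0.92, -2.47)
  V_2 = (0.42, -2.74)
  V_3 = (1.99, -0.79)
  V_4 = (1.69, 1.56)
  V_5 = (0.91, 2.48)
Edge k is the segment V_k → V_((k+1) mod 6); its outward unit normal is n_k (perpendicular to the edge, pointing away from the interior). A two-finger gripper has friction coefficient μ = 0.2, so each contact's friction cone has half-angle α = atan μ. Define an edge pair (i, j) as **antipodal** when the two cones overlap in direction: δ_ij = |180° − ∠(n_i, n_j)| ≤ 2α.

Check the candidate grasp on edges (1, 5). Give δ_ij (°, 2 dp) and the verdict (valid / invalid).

δ = 3.90°, valid

α = atan 0.2 = 11.31°;  2α = 22.62°
edge 1: e_1 = (+1.34, -0.27);  n_1 = (-0.1975, -0.9803)
edge 5: e_5 = (-1.52, +0.20);  n_5 = (+0.1305, +0.9915)
∠(n_1, n_5) = 176.10°
δ = |180° − 176.10°| = 3.90°
3.90° ≤ 2α = 22.62°  →  valid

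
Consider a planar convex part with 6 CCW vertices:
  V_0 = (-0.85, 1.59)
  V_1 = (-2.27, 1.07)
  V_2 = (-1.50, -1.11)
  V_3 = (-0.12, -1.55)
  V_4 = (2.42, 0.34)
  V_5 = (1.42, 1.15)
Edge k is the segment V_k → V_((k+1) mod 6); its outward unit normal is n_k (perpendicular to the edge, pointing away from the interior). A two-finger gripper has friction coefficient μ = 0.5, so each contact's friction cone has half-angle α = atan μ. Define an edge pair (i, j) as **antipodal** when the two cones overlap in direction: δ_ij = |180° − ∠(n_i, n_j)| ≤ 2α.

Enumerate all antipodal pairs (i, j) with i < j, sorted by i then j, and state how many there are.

α = atan 0.5 = 26.57°;  2α = 53.13°
n_0 = (-0.3439, +0.9390)
n_1 = (-0.9429, -0.3330)
n_2 = (-0.3038, -0.9527)
n_3 = (+0.5970, -0.8023)
n_4 = (+0.6294, +0.7771)
n_5 = (+0.1903, +0.9817)
  (0,1): δ = 90.66°  ·
  (0,2): δ = 37.80°  ✓
  (0,3): δ = 16.54°  ✓
  (0,4): δ = 120.88°  ·
  (0,5): δ = 148.92°  ·
  (1,2): δ = 127.14°  ·
  (1,3): δ = 72.80°  ·
  (1,4): δ = 31.54°  ✓
  (1,5): δ = 59.58°  ·
  (2,3): δ = 125.66°  ·
  (2,4): δ = 21.32°  ✓
  (2,5): δ = 6.71°  ✓
  (3,4): δ = 75.66°  ·
  (3,5): δ = 47.62°  ✓
  (4,5): δ = 151.96°  ·
antipodal pairs: 6

count = 6; pairs: (0,2), (0,3), (1,4), (2,4), (2,5), (3,5)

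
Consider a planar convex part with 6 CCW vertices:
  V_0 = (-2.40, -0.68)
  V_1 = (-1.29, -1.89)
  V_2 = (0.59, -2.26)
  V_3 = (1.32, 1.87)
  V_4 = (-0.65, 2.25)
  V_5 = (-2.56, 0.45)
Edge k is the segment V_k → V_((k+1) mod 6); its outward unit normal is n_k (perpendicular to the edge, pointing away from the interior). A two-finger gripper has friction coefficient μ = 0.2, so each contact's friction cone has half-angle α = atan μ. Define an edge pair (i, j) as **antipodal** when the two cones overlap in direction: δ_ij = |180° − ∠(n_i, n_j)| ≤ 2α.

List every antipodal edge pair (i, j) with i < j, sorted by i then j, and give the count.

α = atan 0.2 = 11.31°;  2α = 22.62°
n_0 = (-0.7369, -0.6760)
n_1 = (-0.1931, -0.9812)
n_2 = (+0.9847, -0.1741)
n_3 = (+0.1894, +0.9819)
n_4 = (-0.6858, +0.7278)
n_5 = (-0.9901, -0.1402)
  (0,1): δ = 143.67°  ·
  (0,2): δ = 52.56°  ·
  (0,3): δ = 36.55°  ·
  (0,4): δ = 90.77°  ·
  (0,5): δ = 145.53°  ·
  (1,2): δ = 88.89°  ·
  (1,3): δ = 0.22°  ✓
  (1,4): δ = 54.44°  ·
  (1,5): δ = 109.19°  ·
  (2,3): δ = 90.89°  ·
  (2,4): δ = 36.67°  ·
  (2,5): δ = 18.08°  ✓
  (3,4): δ = 125.78°  ·
  (3,5): δ = 71.02°  ·
  (4,5): δ = 125.24°  ·
antipodal pairs: 2

count = 2; pairs: (1,3), (2,5)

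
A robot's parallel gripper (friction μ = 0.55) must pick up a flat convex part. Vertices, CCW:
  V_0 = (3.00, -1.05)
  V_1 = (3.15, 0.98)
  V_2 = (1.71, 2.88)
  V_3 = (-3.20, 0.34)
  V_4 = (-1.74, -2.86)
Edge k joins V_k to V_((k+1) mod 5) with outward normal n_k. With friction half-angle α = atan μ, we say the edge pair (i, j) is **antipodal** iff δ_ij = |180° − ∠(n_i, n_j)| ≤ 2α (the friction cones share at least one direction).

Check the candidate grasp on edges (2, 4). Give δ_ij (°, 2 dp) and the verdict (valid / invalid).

α = atan 0.55 = 28.81°;  2α = 57.62°
edge 2: e_2 = (-4.91, -2.54);  n_2 = (-0.4595, +0.8882)
edge 4: e_4 = (+4.74, +1.81);  n_4 = (+0.3567, -0.9342)
∠(n_2, n_4) = 173.55°
δ = |180° − 173.55°| = 6.45°
6.45° ≤ 2α = 57.62°  →  valid

δ = 6.45°, valid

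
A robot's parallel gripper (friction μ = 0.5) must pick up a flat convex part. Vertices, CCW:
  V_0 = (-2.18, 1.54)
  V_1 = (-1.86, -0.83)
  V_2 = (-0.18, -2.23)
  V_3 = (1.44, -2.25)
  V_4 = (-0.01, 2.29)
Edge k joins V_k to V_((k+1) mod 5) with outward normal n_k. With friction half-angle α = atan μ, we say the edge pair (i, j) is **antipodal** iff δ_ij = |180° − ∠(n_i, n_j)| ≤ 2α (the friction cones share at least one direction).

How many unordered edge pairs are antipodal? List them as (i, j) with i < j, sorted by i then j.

count = 3; pairs: (0,3), (1,3), (2,4)

α = atan 0.5 = 26.57°;  2α = 53.13°
n_0 = (-0.9910, -0.1338)
n_1 = (-0.6402, -0.7682)
n_2 = (-0.0123, -0.9999)
n_3 = (+0.9526, +0.3042)
n_4 = (-0.3267, +0.9451)
  (0,1): δ = 137.50°  ·
  (0,2): δ = 98.40°  ·
  (0,3): δ = 10.02°  ✓
  (0,4): δ = 101.38°  ·
  (1,2): δ = 140.90°  ·
  (1,3): δ = 32.48°  ✓
  (1,4): δ = 58.87°  ·
  (2,3): δ = 71.58°  ·
  (2,4): δ = 19.77°  ✓
  (3,4): δ = 88.65°  ·
antipodal pairs: 3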